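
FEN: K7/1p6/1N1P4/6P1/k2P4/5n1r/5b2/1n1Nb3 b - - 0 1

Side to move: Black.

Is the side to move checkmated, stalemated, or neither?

Black to move; black king on a4.
In check: yes, from the white knight on b6.
Legal moves for Black: Kb5, Ka5, Kb4, Kb3, Ka3.
Black is in check but has 5 legal moves → neither.

neither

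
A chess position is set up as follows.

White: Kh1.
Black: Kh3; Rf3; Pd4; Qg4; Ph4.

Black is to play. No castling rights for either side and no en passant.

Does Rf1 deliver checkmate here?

After Rf1: white king on h1; in check: yes, from the black rook on f1.
King squares — g1: attacked by Rf1; g2: attacked by Kh3; h2: attacked by Kh3.
White has no legal moves → checkmate.

yes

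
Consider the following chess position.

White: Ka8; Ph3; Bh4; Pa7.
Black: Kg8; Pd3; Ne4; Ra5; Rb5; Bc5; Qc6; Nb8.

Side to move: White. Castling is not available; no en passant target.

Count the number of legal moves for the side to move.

White to move; king on a8.
In check: yes, from the black queen on c6.
Legal moves: none.
Count: 0.

0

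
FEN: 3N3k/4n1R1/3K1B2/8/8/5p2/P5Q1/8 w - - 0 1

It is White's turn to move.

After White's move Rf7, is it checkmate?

After Rf7: black king on h8; in check: yes, from the white bishop on f6.
King squares — g7: attacked by Qg2; h7: attacked by Rf7; g8: attacked by Qg2.
Black has no legal moves → checkmate.

yes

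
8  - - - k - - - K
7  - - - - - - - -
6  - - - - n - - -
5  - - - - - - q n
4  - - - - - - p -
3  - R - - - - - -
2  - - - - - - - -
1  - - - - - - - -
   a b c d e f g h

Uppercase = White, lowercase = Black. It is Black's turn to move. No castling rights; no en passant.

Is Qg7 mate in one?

After Qg7: white king on h8; in check: yes, from the black queen on g7.
King squares — g7: attacked by Nh5; h7: attacked by Qg7; g8: attacked by Qg7.
White has no legal moves → checkmate.

yes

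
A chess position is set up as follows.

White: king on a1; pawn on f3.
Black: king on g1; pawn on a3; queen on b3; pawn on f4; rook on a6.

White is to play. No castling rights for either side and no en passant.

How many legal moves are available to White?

White to move; king on a1.
In check: no.
Legal moves: none.
Count: 0.

0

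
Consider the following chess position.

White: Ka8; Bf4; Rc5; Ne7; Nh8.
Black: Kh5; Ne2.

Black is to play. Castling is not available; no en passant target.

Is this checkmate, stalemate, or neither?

neither

Black to move; black king on h5.
In check: yes, from the white rook on c5.
King squares — g4: available; h4: available; g5: attacked by Bf4; g6: attacked by Ne7; h6: attacked by Bf4.
Legal moves for Black: Kh4, Kg4.
Black is in check but has 2 legal moves → neither.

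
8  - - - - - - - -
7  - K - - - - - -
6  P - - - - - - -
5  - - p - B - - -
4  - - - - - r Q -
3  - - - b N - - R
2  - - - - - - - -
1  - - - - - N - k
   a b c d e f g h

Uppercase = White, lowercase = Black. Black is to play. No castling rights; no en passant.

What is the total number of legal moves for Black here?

0

Black to move; king on h1.
In check: yes, from the white rook on h3.
Legal moves: none.
Count: 0.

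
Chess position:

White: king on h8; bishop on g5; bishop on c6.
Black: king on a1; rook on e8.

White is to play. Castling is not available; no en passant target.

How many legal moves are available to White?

White to move; king on h8.
In check: yes, from the black rook on e8.
Legal moves: Kh7, Kg7, Bxe8.
Count: 3.

3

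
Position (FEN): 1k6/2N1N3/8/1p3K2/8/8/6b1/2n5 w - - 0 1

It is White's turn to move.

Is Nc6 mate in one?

no

After Nc6: black king on b8; in check: yes, from the white knight on c6.
Black has 4 legal replies: Kc8, Kxc7, Kb7, Bxc6.
In check but a legal move exists → not checkmate.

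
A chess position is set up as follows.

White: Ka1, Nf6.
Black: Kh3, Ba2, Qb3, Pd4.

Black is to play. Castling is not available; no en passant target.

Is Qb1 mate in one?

yes

After Qb1: white king on a1; in check: yes, from the black queen on b1.
King squares — b1: attacked by Ba2; a2: attacked by Qb1; b2: attacked by Qb1.
White has no legal moves → checkmate.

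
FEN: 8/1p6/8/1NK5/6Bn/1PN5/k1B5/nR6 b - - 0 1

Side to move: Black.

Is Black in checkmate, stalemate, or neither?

Black to move; black king on a2.
In check: yes, from the white knight on c3.
King squares — a1: own knight; b1: attacked by Bc2; b2: attacked by Rb1; a3: attacked by Nb5; b3: attacked by Rb1.
Legal moves for Black: none.
In check with no legal moves → checkmate.

checkmate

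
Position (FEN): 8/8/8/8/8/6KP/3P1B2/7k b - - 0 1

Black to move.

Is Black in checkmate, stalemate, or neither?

stalemate

Black to move; black king on h1.
In check: no.
King squares — g1: attacked by Bf2; g2: attacked by Kg3; h2: attacked by Kg3.
Legal moves for Black: none.
Not in check and no legal moves → stalemate.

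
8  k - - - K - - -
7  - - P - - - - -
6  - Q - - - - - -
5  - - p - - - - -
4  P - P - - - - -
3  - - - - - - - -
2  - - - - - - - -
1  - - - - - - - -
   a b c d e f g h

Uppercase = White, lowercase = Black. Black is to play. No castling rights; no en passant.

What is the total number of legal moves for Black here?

0

Black to move; king on a8.
In check: no.
Legal moves: none.
Count: 0.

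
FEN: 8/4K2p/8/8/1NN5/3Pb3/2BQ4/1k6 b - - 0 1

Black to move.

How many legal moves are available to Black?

Black to move; king on b1.
In check: yes, from the white bishop on c2.
Legal moves: Ka1.
Count: 1.

1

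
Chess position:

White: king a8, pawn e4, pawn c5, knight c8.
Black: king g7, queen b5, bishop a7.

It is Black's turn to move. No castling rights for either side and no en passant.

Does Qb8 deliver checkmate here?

yes

After Qb8: white king on a8; in check: yes, from the black queen on b8.
King squares — a7: attacked by Qb8; b7: attacked by Qb8; b8: attacked by Ba7.
White has no legal moves → checkmate.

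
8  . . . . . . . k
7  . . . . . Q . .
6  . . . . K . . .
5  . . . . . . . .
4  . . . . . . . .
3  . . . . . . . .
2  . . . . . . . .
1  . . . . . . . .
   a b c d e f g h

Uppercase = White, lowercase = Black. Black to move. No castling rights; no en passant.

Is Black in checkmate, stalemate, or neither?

Black to move; black king on h8.
In check: no.
King squares — g7: attacked by Qf7; h7: attacked by Qf7; g8: attacked by Qf7.
Legal moves for Black: none.
Not in check and no legal moves → stalemate.

stalemate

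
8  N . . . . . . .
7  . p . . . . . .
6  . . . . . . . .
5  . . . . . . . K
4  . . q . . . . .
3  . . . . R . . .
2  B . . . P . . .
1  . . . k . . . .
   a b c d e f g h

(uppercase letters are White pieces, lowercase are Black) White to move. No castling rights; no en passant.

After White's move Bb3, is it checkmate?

no

After Bb3: black king on d1; in check: yes, from the white bishop on b3.
Black has 5 legal replies: Kd2, Ke1, Kc1, Qxb3, Qc2.
In check but a legal move exists → not checkmate.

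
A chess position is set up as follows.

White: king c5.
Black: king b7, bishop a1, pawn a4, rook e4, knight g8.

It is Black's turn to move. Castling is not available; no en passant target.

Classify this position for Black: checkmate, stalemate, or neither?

neither

Black to move; black king on b7.
In check: no.
Legal moves for Black include: Ne7, Nh6, Nf6, Kc8, Kb8, Ka8, Kc7, Ka7, Ka6, Re8, Re7, Re6, Re5+, Rh4, Rg4, Rf4, Rd4, Rc4+, ... (list truncated; more exist).
Black has legal moves and is not in check → neither.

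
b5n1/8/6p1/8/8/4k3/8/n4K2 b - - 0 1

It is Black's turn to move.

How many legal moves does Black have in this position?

19

Black to move; king on e3.
In check: no.
Legal moves: Ne7, Nh6, Nf6, Bb7, Bc6, Bd5, Be4, Bf3, Bg2+, Bh1, Kf4, Ke4, Kd4, Kf3, Kd3, Kd2, Nb3, Nc2, g5.
Count: 19.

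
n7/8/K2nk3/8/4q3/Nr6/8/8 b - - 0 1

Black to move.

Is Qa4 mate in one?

After Qa4: white king on a6; in check: yes, from the black queen on a4.
King squares — a5: attacked by Qa4; b5: attacked by Rb3; b6: attacked by Rb3; a7: attacked by Qa4; b7: attacked by Rb3.
White has no legal moves → checkmate.

yes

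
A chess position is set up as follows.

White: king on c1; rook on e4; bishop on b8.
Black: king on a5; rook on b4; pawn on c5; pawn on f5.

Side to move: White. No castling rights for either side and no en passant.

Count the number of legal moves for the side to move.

23

White to move; king on c1.
In check: no.
Legal moves: Bc7+, Ba7, Bd6, Be5, Bf4, Bg3, Bh2, Re8, Re7, Re6, Re5, Rh4, Rg4, Rf4, Rd4, Rc4, Rxb4, Re3, Re2, Re1, Kd2, Kc2, Kd1.
Count: 23.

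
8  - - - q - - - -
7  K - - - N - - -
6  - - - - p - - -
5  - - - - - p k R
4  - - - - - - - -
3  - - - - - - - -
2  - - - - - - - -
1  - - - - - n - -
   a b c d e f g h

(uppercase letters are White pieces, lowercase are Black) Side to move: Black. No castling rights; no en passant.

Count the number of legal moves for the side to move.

4

Black to move; king on g5.
In check: yes, from the white rook on h5.
Legal moves: Kf6, Kxh5, Kg4, Kf4.
Count: 4.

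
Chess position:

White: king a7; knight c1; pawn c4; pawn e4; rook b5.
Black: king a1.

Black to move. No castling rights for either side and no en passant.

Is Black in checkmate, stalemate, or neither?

Black to move; black king on a1.
In check: no.
King squares — b1: attacked by Rb5; a2: attacked by Nc1; b2: attacked by Rb5.
Legal moves for Black: none.
Not in check and no legal moves → stalemate.

stalemate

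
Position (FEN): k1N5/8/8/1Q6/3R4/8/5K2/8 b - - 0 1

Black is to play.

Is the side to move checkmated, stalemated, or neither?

Black to move; black king on a8.
In check: no.
King squares — a7: attacked by Nc8; b7: attacked by Qb5; b8: attacked by Qb5.
Legal moves for Black: none.
Not in check and no legal moves → stalemate.

stalemate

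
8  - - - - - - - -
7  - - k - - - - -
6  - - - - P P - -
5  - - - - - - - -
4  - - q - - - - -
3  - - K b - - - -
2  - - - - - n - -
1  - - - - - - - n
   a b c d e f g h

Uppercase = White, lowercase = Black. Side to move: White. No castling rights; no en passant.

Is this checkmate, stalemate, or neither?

neither

White to move; white king on c3.
In check: yes, from the black queen on c4.
King squares — b2: available; c2: attacked by Bd3; d2: available; b3: attacked by Qc4; d3: attacked by Nf2; b4: attacked by Qc4; c4: attacked by Bd3; d4: attacked by Qc4.
Legal moves for White: Kd2, Kb2.
White is in check but has 2 legal moves → neither.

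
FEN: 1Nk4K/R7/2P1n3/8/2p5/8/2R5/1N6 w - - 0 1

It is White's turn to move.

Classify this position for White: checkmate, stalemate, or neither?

neither

White to move; white king on h8.
In check: no.
Legal moves for White include: Kg8, Kh7, Nd7, Na6, Ra8, Rh7, Rg7, Rf7, Re7, Rd7, Rc7+, Rb7, Ra6, Ra5, Ra4, Ra3, Raa2, Ra1, ... (list truncated; more exist).
White has legal moves and is not in check → neither.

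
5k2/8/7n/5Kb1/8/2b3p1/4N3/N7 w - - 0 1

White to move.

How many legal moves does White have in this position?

4

White to move; king on f5.
In check: yes, from the black knight on h6.
Legal moves: Kg6, Ke6, Kxg5, Ke4.
Count: 4.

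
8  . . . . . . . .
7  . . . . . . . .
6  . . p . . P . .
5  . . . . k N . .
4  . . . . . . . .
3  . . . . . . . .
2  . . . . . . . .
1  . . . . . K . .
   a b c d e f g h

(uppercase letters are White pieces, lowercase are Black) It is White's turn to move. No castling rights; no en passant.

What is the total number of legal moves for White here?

14

White to move; king on f1.
In check: no.
Legal moves: Ng7, Ne7, Nh6, Nd6, Nh4, Nd4, Ng3, Ne3, Kg2, Kf2, Ke2, Kg1, Ke1, f7.
Count: 14.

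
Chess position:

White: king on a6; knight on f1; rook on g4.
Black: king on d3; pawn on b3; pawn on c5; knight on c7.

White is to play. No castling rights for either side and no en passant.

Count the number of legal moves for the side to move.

White to move; king on a6.
In check: yes, from the black knight on c7.
Legal moves: Kb7, Ka7, Kb6, Ka5.
Count: 4.

4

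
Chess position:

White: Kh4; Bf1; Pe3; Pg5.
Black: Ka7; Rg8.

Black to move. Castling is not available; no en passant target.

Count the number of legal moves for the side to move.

14

Black to move; king on a7.
In check: no.
Legal moves: Rh8+, Rf8, Re8, Rd8, Rc8, Rb8, Ra8, Rg7, Rg6, Rxg5, Kb8, Ka8, Kb7, Kb6.
Count: 14.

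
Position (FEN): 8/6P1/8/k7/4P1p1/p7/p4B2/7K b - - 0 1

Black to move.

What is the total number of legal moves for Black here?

9

Black to move; king on a5.
In check: no.
Legal moves: Ka6, Kb5, Kb4, Ka4, g3, a1=Q+, a1=R+, a1=B, a1=N.
Count: 9.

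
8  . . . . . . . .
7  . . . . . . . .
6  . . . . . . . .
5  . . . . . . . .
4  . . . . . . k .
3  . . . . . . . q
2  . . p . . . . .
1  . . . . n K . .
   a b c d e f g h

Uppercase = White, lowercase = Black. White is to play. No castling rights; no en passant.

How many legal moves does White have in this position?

4

White to move; king on f1.
In check: yes, from the black queen on h3.
Legal moves: Kf2, Ke2, Kg1, Kxe1.
Count: 4.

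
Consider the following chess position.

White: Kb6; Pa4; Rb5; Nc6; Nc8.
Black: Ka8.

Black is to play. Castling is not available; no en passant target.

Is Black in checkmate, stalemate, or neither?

Black to move; black king on a8.
In check: no.
King squares — a7: attacked by Kb6; b7: attacked by Kb6; b8: attacked by Nc6.
Legal moves for Black: none.
Not in check and no legal moves → stalemate.

stalemate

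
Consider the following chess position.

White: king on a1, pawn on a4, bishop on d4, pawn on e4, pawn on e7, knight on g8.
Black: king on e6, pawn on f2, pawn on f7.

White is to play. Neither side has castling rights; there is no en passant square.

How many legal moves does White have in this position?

White to move; king on a1.
In check: no.
Legal moves: Nh6, Nf6, Bh8, Bg7, Ba7, Bf6, Bb6, Be5, Bc5, Be3, Bc3, Bxf2, Bb2, Kb2, Ka2, Kb1, e8=Q+, e8=R+, e8=B, e8=N, e5, a5.
Count: 22.

22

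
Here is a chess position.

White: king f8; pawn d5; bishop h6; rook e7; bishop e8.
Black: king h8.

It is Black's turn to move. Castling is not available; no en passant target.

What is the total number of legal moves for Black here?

0

Black to move; king on h8.
In check: no.
Legal moves: none.
Count: 0.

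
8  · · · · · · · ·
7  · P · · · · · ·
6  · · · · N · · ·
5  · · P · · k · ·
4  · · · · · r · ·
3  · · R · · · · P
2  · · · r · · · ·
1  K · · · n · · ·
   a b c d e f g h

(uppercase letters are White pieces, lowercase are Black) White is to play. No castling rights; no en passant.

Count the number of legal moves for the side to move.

23

White to move; king on a1.
In check: no.
Legal moves: Nf8, Nd8, Ng7+, Nc7, Ng5, Nxf4, Nd4+, Rc4, Rg3, Rf3, Re3, Rd3, Rb3, Ra3, Rc2, Rc1, Kb1, b8=Q, b8=R, b8=B, b8=N, c6, h4.
Count: 23.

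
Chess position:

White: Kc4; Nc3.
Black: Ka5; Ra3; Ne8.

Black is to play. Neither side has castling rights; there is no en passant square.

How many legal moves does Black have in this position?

11

Black to move; king on a5.
In check: no.
Legal moves: Ng7, Nc7, Nf6, Nd6+, Kb6, Ka6, Ra4+, Rxc3+, Rb3, Ra2, Ra1.
Count: 11.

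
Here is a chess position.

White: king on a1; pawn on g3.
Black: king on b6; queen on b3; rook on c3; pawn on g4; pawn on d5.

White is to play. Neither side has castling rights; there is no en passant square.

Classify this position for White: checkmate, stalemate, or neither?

stalemate

White to move; white king on a1.
In check: no.
King squares — b1: attacked by Qb3; a2: attacked by Qb3; b2: attacked by Qb3.
Legal moves for White: none.
Not in check and no legal moves → stalemate.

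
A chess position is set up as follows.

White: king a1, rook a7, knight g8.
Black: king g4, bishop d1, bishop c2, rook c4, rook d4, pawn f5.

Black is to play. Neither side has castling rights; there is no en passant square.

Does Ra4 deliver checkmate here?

no

After Ra4: white king on a1; in check: yes, from the black rook on a4.
White has 2 legal replies: Kb2, Rxa4.
In check but a legal move exists → not checkmate.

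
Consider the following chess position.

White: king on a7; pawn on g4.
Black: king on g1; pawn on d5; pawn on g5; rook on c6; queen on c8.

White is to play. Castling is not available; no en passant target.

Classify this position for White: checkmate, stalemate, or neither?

White to move; white king on a7.
In check: no.
King squares — a6: attacked by Rc6; b6: attacked by Rc6; b7: attacked by Qc8; a8: attacked by Qc8; b8: attacked by Qc8.
Legal moves for White: none.
Not in check and no legal moves → stalemate.

stalemate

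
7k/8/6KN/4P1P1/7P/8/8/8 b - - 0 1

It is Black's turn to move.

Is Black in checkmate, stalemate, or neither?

stalemate

Black to move; black king on h8.
In check: no.
King squares — g7: attacked by Kg6; h7: attacked by Kg6; g8: attacked by Nh6.
Legal moves for Black: none.
Not in check and no legal moves → stalemate.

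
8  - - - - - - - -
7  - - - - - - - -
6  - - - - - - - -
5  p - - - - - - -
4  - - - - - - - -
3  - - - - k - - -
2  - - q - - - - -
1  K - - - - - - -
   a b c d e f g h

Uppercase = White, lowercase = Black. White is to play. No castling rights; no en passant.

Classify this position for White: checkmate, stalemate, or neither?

stalemate

White to move; white king on a1.
In check: no.
King squares — b1: attacked by Qc2; a2: attacked by Qc2; b2: attacked by Qc2.
Legal moves for White: none.
Not in check and no legal moves → stalemate.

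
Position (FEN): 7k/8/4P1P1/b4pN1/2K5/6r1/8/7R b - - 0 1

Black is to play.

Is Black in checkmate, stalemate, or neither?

Black to move; black king on h8.
In check: yes, from the white rook on h1.
Legal moves for Black: Kg8, Kg7, Rh3.
Black is in check but has 3 legal moves → neither.

neither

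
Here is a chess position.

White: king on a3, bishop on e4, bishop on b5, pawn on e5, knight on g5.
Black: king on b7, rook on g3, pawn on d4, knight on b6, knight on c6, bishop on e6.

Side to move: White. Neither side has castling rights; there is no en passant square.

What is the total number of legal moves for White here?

5

White to move; king on a3.
In check: yes, from the black rook on g3.
Legal moves: Kb2, Nf3, Bbd3, Bf3, Bed3.
Count: 5.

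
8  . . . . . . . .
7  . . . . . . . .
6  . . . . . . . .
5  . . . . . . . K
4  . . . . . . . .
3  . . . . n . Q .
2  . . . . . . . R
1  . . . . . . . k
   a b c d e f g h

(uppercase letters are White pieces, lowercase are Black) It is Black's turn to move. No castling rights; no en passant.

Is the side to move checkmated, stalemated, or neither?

Black to move; black king on h1.
In check: yes, from the white rook on h2.
King squares — g1: attacked by Qg3; g2: attacked by Rh2; h2: attacked by Qg3.
Legal moves for Black: none.
In check with no legal moves → checkmate.

checkmate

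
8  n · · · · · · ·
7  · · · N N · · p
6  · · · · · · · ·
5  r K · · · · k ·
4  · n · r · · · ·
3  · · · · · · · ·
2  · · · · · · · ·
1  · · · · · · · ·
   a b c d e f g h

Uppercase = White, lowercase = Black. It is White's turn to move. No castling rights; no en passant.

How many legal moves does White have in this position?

White to move; king on b5.
In check: yes, from the black rook on a5.
Legal moves: Kxa5.
Count: 1.

1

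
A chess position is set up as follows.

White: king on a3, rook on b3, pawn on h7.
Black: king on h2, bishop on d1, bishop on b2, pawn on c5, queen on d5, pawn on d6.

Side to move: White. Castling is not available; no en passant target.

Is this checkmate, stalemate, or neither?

White to move; white king on a3.
In check: yes, from the black bishop on b2.
King squares — a2: available; b2: available; b3: own rook; a4: available; b4: attacked by Pc5.
Legal moves for White: Ka4, Kxb2, Ka2, Rxb2+.
White is in check but has 4 legal moves → neither.

neither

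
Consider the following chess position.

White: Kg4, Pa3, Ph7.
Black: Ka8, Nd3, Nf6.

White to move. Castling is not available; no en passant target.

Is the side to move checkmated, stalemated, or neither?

White to move; white king on g4.
In check: yes, from the black knight on f6.
Legal moves for White: Kg5, Kf5, Kh4, Kh3, Kg3, Kf3.
White is in check but has 6 legal moves → neither.

neither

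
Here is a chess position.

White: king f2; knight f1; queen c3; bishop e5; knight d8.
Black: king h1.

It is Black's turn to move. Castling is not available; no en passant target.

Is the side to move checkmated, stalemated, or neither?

stalemate

Black to move; black king on h1.
In check: no.
King squares — g1: attacked by Kf2; g2: attacked by Kf2; h2: attacked by Nf1.
Legal moves for Black: none.
Not in check and no legal moves → stalemate.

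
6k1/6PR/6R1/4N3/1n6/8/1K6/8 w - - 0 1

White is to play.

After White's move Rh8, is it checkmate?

yes

After Rh8: black king on g8; in check: yes, from the white rook on h8.
King squares — f7: attacked by Ne5; g7: attacked by Rg6; h7: attacked by Rh8; f8: attacked by Pg7; h8: attacked by Pg7.
Black has no legal moves → checkmate.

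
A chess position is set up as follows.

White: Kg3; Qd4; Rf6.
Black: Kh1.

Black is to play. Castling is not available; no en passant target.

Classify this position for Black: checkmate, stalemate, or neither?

stalemate

Black to move; black king on h1.
In check: no.
King squares — g1: attacked by Qd4; g2: attacked by Kg3; h2: attacked by Kg3.
Legal moves for Black: none.
Not in check and no legal moves → stalemate.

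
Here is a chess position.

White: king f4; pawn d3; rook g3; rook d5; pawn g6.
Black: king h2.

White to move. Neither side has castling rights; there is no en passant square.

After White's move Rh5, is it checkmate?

After Rh5: black king on h2; in check: yes, from the white rook on h5.
King squares — g1: attacked by Rg3; h1: attacked by Rh5; g2: attacked by Rg3; g3: attacked by Kf4; h3: attacked by Rg3.
Black has no legal moves → checkmate.

yes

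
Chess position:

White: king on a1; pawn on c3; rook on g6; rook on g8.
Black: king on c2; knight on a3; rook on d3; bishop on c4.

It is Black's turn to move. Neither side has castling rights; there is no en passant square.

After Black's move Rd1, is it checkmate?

After Rd1: white king on a1; in check: yes, from the black rook on d1.
King squares — b1: attacked by Rd1; a2: attacked by Bc4; b2: attacked by Kc2.
White has no legal moves → checkmate.

yes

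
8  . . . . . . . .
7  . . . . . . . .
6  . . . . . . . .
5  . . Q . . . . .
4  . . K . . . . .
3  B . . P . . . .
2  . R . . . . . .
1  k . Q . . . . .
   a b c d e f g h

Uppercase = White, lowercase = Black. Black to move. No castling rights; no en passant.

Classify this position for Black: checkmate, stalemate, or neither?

Black to move; black king on a1.
In check: yes, from the white queen on c1.
King squares — b1: attacked by Qc1; a2: attacked by Rb2; b2: attacked by Qc1.
Legal moves for Black: none.
In check with no legal moves → checkmate.

checkmate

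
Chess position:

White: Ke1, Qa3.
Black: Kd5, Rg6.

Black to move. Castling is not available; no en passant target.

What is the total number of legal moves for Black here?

20

Black to move; king on d5.
In check: no.
Legal moves: Rg8, Rg7, Rh6, Rf6, Re6+, Rd6, Rc6, Rb6, Ra6, Rg5, Rg4, Rg3, Rg2, Rg1+, Ke6, Kc6, Ke5, Ke4, Kd4, Kc4.
Count: 20.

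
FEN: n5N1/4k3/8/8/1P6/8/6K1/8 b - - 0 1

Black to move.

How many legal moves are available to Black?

Black to move; king on e7.
In check: yes, from the white knight on g8.
Legal moves: Kf8, Ke8, Kd8, Kf7, Kd7, Ke6, Kd6.
Count: 7.

7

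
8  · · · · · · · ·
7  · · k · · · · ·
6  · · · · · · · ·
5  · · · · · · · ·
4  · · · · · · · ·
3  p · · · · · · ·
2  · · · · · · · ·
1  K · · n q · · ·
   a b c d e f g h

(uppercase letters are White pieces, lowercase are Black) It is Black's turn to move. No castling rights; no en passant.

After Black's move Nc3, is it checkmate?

yes

After Nc3: white king on a1; in check: yes, from the black queen on e1.
King squares — b1: attacked by Qe1; a2: attacked by Nc3; b2: attacked by Pa3.
White has no legal moves → checkmate.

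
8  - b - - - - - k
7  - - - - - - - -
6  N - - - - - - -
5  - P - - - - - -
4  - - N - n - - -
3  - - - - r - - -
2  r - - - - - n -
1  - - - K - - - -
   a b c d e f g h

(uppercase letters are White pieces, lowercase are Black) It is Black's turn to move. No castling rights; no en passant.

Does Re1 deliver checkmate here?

After Re1: white king on d1; in check: yes, from the black rook on e1.
King squares — c1: attacked by Re1; e1: attacked by Ng2; c2: attacked by Ra2; d2: attacked by Ra2; e2: attacked by Re1.
White has no legal moves → checkmate.

yes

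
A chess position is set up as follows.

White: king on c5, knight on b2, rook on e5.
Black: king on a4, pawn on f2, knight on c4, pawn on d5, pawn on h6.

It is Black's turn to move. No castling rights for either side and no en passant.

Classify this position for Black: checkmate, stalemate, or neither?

Black to move; black king on a4.
In check: yes, from the white knight on b2.
King squares — a3: available; b3: available; b4: attacked by Kc5; a5: available; b5: attacked by Kc5.
Legal moves for Black: Ka5, Kb3, Ka3, Nxb2.
Black is in check but has 4 legal moves → neither.

neither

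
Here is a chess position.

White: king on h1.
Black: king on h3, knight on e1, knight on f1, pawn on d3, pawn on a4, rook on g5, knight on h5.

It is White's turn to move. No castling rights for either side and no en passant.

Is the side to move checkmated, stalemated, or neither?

stalemate

White to move; white king on h1.
In check: no.
King squares — g1: attacked by Rg5; g2: attacked by Ne1; h2: attacked by Nf1.
Legal moves for White: none.
Not in check and no legal moves → stalemate.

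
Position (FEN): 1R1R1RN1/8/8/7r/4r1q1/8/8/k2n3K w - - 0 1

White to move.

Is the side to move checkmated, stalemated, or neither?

White to move; white king on h1.
In check: yes, from the black rook on h5.
King squares — g1: attacked by Qg4; g2: attacked by Qg4; h2: attacked by Rh5.
Legal moves for White: none.
In check with no legal moves → checkmate.

checkmate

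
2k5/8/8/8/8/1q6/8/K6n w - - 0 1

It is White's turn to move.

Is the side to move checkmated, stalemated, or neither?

White to move; white king on a1.
In check: no.
King squares — b1: attacked by Qb3; a2: attacked by Qb3; b2: attacked by Qb3.
Legal moves for White: none.
Not in check and no legal moves → stalemate.

stalemate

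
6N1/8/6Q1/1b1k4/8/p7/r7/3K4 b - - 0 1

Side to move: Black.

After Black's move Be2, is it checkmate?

After Be2: white king on d1; in check: yes, from the black bishop on e2.
White has 2 legal replies: Ke1, Kc1.
In check but a legal move exists → not checkmate.

no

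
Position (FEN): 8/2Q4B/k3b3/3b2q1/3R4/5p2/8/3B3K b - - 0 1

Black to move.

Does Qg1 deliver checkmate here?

no

After Qg1: white king on h1; in check: yes, from the black queen on g1.
White has 1 legal reply: Kxg1.
In check but a legal move exists → not checkmate.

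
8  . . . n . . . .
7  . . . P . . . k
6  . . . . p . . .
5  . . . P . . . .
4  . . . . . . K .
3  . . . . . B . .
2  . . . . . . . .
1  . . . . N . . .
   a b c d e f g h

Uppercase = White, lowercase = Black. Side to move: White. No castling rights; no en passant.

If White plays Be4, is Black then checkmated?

no

After Be4: black king on h7; in check: yes, from the white bishop on e4.
Black has 4 legal replies: Kh8, Kg8, Kg7, Kh6.
In check but a legal move exists → not checkmate.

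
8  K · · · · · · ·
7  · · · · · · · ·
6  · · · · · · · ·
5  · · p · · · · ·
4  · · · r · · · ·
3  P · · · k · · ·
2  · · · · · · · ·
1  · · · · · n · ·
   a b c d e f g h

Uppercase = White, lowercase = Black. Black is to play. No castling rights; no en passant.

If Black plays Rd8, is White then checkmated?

After Rd8: white king on a8; in check: yes, from the black rook on d8.
White has 2 legal replies: Kb7, Ka7.
In check but a legal move exists → not checkmate.

no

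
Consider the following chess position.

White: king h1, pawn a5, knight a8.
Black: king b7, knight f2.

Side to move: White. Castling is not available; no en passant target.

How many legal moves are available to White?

3

White to move; king on h1.
In check: yes, from the black knight on f2.
Legal moves: Kh2, Kg2, Kg1.
Count: 3.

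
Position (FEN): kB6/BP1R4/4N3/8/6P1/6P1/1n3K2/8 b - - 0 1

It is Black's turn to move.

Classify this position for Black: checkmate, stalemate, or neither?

Black to move; black king on a8.
In check: yes, from the white pawn on b7.
King squares — a7: attacked by Bb8; b7: attacked by Rd7; b8: attacked by Ba7.
Legal moves for Black: none.
In check with no legal moves → checkmate.

checkmate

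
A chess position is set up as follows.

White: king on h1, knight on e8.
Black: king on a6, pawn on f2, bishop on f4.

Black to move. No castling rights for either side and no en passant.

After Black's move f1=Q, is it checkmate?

yes

After f1=Q: white king on h1; in check: yes, from the black queen on f1.
King squares — g1: attacked by Qf1; g2: attacked by Qf1; h2: attacked by Bf4.
White has no legal moves → checkmate.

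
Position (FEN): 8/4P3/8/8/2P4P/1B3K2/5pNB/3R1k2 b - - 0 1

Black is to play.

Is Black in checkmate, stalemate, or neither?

Black to move; black king on f1.
In check: yes, from the white rook on d1.
King squares — e1: attacked by Rd1; g1: attacked by Rd1; e2: attacked by Kf3; f2: own pawn; g2: attacked by Kf3.
Legal moves for Black: none.
In check with no legal moves → checkmate.

checkmate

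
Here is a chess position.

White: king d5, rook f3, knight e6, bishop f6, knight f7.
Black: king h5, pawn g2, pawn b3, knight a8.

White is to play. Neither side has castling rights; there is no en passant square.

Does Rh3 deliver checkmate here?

no

After Rh3: black king on h5; in check: yes, from the white rook on h3.
Black has 2 legal replies: Kg6, Kg4.
In check but a legal move exists → not checkmate.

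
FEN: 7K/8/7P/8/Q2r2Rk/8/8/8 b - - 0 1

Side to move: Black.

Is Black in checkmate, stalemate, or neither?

neither

Black to move; black king on h4.
In check: yes, from the white rook on g4.
Legal moves for Black: Kh5, Kxg4, Kh3, Rxg4.
Black is in check but has 4 legal moves → neither.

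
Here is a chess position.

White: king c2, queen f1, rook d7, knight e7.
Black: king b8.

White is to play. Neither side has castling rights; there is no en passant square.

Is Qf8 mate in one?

yes

After Qf8: black king on b8; in check: yes, from the white queen on f8.
King squares — a7: attacked by Rd7; b7: attacked by Rd7; c7: attacked by Rd7; a8: attacked by Qf8; c8: attacked by Ne7.
Black has no legal moves → checkmate.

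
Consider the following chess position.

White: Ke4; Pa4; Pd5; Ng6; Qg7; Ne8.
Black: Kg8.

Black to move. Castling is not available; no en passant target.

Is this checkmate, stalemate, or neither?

checkmate

Black to move; black king on g8.
In check: yes, from the white queen on g7.
King squares — f7: attacked by Qg7; g7: attacked by Ne8; h7: attacked by Qg7; f8: attacked by Ng6; h8: attacked by Ng6.
Legal moves for Black: none.
In check with no legal moves → checkmate.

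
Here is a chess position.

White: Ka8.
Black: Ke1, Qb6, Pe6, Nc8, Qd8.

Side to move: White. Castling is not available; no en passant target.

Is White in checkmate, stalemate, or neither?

White to move; white king on a8.
In check: no.
King squares — a7: attacked by Qb6; b7: attacked by Qb6; b8: attacked by Qb6.
Legal moves for White: none.
Not in check and no legal moves → stalemate.

stalemate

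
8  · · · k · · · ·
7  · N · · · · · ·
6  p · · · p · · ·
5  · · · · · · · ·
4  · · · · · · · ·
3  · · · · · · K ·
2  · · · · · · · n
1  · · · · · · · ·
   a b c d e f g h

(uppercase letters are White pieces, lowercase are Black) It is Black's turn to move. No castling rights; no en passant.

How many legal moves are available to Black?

Black to move; king on d8.
In check: yes, from the white knight on b7.
Legal moves: Ke8, Kc8, Ke7, Kd7, Kc7.
Count: 5.

5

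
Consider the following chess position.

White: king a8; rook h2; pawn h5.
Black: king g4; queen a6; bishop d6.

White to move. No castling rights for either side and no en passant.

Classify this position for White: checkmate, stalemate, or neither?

White to move; white king on a8.
In check: yes, from the black queen on a6.
King squares — a7: attacked by Qa6; b7: attacked by Qa6; b8: attacked by Bd6.
Legal moves for White: none.
In check with no legal moves → checkmate.

checkmate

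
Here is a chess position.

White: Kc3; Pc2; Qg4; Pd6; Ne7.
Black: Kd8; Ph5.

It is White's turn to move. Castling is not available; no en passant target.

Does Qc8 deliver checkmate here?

After Qc8: black king on d8; in check: yes, from the white queen on c8.
King squares — c7: attacked by Pd6; d7: attacked by Qc8; e7: attacked by Pd6; c8: attacked by Ne7; e8: attacked by Qc8.
Black has no legal moves → checkmate.

yes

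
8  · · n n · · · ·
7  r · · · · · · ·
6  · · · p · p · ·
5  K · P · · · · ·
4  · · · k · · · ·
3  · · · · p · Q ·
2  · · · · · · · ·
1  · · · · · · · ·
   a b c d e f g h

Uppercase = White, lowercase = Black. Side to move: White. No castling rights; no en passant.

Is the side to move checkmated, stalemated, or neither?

White to move; white king on a5.
In check: yes, from the black rook on a7.
Legal moves for White: Kb5, Kb4.
White is in check but has 2 legal moves → neither.

neither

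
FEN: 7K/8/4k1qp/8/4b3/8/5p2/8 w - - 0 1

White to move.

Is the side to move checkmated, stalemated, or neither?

stalemate

White to move; white king on h8.
In check: no.
King squares — g7: attacked by Qg6; h7: attacked by Qg6; g8: attacked by Qg6.
Legal moves for White: none.
Not in check and no legal moves → stalemate.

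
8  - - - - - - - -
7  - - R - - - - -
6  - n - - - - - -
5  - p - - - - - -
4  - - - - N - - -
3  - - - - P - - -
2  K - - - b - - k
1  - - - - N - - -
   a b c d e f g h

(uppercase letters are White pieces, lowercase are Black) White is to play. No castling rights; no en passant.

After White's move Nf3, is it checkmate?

After Nf3: black king on h2; in check: yes, from the white knight on f3.
Black has 4 legal replies: Kh3, Kg2, Kh1, Bxf3.
In check but a legal move exists → not checkmate.

no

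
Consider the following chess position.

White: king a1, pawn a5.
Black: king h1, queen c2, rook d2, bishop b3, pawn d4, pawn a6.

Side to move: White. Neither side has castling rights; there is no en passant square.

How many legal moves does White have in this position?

0

White to move; king on a1.
In check: no.
Legal moves: none.
Count: 0.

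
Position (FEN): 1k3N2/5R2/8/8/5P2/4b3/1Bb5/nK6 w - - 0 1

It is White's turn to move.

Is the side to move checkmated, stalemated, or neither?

White to move; white king on b1.
In check: yes, from the black bishop on c2.
Legal moves for White: Ka2, Kxa1.
White is in check but has 2 legal moves → neither.

neither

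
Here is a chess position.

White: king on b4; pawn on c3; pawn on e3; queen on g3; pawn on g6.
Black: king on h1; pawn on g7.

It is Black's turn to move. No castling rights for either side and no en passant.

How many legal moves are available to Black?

0

Black to move; king on h1.
In check: no.
Legal moves: none.
Count: 0.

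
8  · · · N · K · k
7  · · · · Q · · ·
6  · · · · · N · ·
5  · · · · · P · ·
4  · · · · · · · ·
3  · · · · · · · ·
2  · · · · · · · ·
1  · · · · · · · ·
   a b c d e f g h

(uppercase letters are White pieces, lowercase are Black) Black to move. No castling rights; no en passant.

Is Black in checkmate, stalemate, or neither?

Black to move; black king on h8.
In check: no.
King squares — g7: attacked by Qe7; h7: attacked by Nf6; g8: attacked by Nf6.
Legal moves for Black: none.
Not in check and no legal moves → stalemate.

stalemate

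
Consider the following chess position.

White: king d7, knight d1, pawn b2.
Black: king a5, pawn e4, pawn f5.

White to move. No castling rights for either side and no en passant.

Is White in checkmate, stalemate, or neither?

neither

White to move; white king on d7.
In check: no.
Legal moves for White: Ke8, Kd8, Kc8, Ke7, Kc7, Ke6, Kd6, Kc6, Ne3, Nc3, Nf2, b3, b4+.
White has 13 legal moves and is not in check → neither.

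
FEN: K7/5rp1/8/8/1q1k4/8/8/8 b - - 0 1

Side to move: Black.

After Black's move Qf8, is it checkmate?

yes

After Qf8: white king on a8; in check: yes, from the black queen on f8.
King squares — a7: attacked by Rf7; b7: attacked by Rf7; b8: attacked by Qf8.
White has no legal moves → checkmate.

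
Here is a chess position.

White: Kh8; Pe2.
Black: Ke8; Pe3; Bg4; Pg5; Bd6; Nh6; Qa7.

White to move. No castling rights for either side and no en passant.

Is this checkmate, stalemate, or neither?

White to move; white king on h8.
In check: no.
King squares — g7: attacked by Qa7; h7: attacked by Qa7; g8: attacked by Nh6.
Legal moves for White: none.
Not in check and no legal moves → stalemate.

stalemate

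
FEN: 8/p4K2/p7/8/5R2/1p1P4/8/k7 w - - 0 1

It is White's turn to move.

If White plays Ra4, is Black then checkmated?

After Ra4: black king on a1; in check: yes, from the white rook on a4.
Black has 2 legal replies: Kb2, Kb1.
In check but a legal move exists → not checkmate.

no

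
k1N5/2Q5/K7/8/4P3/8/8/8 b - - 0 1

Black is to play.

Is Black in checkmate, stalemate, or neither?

stalemate

Black to move; black king on a8.
In check: no.
King squares — a7: attacked by Ka6; b7: attacked by Ka6; b8: attacked by Qc7.
Legal moves for Black: none.
Not in check and no legal moves → stalemate.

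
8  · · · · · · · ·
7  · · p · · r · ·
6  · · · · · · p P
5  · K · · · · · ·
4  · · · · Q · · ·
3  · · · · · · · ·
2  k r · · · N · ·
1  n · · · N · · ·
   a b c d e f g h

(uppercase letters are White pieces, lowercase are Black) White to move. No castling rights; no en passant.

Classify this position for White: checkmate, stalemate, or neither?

neither

White to move; white king on b5.
In check: yes, from the black rook on b2.
Legal moves for White: Kc6, Ka6, Kc5, Ka5, Kc4, Ka4, Qb4.
White is in check but has 7 legal moves → neither.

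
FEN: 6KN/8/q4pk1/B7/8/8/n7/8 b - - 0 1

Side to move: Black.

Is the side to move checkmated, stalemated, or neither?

Black to move; black king on g6.
In check: yes, from the white knight on h8.
Legal moves for Black: Kh6, Kh5, Kg5, Kf5.
Black is in check but has 4 legal moves → neither.

neither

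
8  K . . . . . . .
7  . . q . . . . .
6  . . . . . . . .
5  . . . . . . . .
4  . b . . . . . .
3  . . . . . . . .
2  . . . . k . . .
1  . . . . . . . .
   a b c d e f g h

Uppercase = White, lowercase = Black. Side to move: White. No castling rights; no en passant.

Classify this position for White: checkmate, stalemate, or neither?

White to move; white king on a8.
In check: no.
King squares — a7: attacked by Qc7; b7: attacked by Qc7; b8: attacked by Qc7.
Legal moves for White: none.
Not in check and no legal moves → stalemate.

stalemate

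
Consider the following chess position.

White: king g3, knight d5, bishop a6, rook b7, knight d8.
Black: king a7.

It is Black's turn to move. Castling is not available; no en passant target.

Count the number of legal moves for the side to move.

Black to move; king on a7.
In check: yes, from the white rook on b7.
Legal moves: Ka8, Kxa6.
Count: 2.

2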